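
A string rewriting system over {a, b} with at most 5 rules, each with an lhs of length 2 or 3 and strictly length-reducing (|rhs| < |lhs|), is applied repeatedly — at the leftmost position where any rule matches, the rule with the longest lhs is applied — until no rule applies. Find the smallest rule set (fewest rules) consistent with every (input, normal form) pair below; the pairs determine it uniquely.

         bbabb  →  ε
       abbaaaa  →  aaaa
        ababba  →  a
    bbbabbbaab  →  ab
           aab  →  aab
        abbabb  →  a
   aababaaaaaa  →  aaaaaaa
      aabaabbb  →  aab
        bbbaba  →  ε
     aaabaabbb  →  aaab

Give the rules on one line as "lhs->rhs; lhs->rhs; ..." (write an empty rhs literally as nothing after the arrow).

baa->; bab->ba; bb->; bba->

  | bbabb => bb => ε
  | abbaaaa => aaaa
  | ababba => ababa => abaa => a
  | bbbabbbaab => babbbaab => babbaab => babaab => baaab => ab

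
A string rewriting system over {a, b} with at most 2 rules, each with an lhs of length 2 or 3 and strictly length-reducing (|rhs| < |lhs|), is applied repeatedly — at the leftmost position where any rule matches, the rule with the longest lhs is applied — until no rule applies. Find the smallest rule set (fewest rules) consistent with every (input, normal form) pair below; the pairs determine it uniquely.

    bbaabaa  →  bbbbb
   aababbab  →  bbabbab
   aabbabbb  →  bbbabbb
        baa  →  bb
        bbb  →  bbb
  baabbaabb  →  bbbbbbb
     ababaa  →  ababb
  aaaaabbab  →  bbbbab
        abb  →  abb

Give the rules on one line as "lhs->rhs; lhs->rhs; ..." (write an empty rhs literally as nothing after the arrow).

  | bbaabaa => bbbbaa => bbbbb
  | aababbab => bbabbab
  | aabbabbb => bbbabbb
  | baa => bb

aa->b; aaa->b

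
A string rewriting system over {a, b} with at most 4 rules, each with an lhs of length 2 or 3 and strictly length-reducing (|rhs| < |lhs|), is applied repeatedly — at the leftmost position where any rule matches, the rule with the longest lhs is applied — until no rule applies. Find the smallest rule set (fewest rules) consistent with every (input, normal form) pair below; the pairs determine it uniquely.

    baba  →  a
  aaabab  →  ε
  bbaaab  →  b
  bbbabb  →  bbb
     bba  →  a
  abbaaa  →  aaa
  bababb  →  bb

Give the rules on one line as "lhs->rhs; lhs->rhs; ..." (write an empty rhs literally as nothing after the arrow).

ab->b; ba->a; bab->

  | baba => a
  | aaabab => aabab => abab => bab => ε
  | bbaaab => baaab => aaab => aab => ab => b
  | bbbabb => bbb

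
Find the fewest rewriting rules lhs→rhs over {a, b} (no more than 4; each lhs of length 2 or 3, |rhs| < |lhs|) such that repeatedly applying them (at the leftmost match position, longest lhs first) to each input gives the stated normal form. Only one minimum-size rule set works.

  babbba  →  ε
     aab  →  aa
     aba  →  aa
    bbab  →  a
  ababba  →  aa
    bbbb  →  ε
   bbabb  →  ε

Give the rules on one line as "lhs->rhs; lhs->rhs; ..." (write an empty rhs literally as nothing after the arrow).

  | babbba => bbba => ba => ε
  | aab => aa
  | aba => aa
  | bbab => ab => a

ab->a; abb->; ba->; bb->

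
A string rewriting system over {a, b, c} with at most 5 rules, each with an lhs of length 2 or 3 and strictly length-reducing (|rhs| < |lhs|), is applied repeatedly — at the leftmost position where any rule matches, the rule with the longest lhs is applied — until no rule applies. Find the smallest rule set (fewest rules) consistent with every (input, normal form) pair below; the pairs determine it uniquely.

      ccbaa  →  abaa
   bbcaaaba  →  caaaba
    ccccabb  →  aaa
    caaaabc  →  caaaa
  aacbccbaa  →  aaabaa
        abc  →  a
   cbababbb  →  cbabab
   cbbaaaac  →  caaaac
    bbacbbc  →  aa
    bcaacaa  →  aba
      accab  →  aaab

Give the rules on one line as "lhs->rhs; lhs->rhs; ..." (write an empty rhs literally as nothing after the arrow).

  | ccbaa => abaa
  | bbcaaaba => caaaba
  | ccccabb => accabb => aaabb => aaa
  | caaaabc => caaaa

aca->b; bb->; bc->; cc->a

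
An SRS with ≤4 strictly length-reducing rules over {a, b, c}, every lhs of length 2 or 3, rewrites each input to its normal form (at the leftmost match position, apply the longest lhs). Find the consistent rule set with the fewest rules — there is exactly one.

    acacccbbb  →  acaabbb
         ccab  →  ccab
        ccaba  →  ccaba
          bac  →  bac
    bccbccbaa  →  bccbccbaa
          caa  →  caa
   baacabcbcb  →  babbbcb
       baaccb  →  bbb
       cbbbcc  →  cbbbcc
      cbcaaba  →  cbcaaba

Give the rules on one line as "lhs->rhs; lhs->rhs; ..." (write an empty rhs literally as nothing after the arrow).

aac->ab; abc->b; ccc->a

  | acacccbbb => acaabbb
  | ccab
  | ccaba
  | bac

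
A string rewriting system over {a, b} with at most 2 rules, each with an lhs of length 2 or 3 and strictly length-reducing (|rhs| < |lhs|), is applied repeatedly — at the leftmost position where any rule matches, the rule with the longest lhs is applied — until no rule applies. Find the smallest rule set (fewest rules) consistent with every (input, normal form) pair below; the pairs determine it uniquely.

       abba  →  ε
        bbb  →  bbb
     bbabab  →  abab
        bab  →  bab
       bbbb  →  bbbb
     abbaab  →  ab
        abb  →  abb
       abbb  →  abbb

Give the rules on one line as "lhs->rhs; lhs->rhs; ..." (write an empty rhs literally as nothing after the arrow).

aa->; bba->a

  | abba => aa => ε
  | bbb
  | bbabab => abab
  | bab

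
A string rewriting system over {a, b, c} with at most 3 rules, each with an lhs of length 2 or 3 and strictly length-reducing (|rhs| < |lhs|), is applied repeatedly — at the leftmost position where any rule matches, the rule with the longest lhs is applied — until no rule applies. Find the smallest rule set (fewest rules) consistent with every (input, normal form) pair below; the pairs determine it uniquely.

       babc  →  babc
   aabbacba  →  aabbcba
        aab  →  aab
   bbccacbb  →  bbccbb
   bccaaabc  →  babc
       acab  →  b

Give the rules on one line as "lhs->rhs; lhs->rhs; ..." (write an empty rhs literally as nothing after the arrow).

  | babc
  | aabbacba => aabbcba
  | aab
  | bbccacbb => bbccbb

ac->c; ca->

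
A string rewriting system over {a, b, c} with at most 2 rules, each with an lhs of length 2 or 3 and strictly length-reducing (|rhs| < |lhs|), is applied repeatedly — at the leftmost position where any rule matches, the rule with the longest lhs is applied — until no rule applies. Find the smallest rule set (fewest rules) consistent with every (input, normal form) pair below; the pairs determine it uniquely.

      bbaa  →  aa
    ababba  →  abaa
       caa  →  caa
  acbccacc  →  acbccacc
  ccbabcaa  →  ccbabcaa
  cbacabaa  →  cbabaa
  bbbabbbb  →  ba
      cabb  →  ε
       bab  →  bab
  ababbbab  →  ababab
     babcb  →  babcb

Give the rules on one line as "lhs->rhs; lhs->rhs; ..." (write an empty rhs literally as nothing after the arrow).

  | bbaa => aa
  | ababba => abaa
  | caa
  | acbccacc

bb->; cab->b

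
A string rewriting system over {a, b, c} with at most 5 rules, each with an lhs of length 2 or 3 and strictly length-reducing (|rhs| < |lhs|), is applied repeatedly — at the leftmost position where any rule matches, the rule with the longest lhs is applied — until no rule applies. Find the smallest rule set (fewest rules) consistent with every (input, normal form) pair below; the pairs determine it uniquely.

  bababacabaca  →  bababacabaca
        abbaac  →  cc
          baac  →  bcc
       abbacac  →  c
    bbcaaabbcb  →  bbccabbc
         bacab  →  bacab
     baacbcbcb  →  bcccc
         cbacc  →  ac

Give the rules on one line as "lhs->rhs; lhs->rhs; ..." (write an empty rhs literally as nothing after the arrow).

  | bababacabaca
  | abbaac => aac => cc
  | baac => bcc
  | abbacac => acac => aa => c

aa->c; bba->; cac->a; cb->c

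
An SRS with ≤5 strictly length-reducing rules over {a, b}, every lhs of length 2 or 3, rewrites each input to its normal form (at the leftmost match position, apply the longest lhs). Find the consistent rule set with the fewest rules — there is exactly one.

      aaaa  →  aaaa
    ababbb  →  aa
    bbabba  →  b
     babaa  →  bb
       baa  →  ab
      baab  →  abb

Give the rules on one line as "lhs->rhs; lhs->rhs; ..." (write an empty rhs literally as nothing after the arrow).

aba->aa; ba->b; baa->ab; bbb->

  | aaaa
  | ababbb => aabbb => aa
  | bbabba => bbbba => ba => b
  | babaa => bbaa => bab => bb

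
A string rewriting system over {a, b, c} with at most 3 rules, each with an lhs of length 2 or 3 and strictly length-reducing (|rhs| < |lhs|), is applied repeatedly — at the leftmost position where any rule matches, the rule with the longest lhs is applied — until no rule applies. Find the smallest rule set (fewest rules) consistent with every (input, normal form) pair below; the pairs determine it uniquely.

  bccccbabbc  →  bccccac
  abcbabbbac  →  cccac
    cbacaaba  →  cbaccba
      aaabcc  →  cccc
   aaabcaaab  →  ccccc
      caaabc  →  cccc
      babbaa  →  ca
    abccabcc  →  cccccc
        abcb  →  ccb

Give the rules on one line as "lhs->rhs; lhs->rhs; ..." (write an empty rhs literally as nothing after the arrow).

aa->c; ab->c; bcb->a

  | bccccbabbc => bccccbcbc => bccccac
  | abcbabbbac => ccbabbbac => ccbcbbac => ccabac => cccac
  | cbacaaba => cbaccba
  | aaabcc => cabcc => cccc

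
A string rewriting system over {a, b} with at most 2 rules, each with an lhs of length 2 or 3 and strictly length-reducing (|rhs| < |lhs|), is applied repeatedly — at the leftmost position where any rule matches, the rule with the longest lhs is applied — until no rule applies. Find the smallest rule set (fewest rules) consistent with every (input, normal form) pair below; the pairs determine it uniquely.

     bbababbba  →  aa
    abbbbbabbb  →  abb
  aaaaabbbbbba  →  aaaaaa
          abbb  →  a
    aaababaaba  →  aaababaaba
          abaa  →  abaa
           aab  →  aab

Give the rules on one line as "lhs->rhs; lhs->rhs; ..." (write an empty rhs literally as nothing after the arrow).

bba->bb; bbb->

  | bbababbba => bbbabbba => abbba => aa
  | abbbbbabbb => abbabbb => abbbbb => abb
  | aaaaabbbbbba => aaaaabbba => aaaaaa
  | abbb => a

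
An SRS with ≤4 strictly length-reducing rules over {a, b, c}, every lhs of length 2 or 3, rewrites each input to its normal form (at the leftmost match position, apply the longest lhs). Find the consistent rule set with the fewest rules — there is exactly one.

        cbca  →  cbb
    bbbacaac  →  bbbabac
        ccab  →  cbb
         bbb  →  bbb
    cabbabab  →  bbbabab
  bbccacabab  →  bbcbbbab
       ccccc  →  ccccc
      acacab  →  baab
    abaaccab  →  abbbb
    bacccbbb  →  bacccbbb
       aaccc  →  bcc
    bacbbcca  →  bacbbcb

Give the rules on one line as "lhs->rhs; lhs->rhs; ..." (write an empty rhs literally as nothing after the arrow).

aac->b; abc->ba; ca->b

  | cbca => cbb
  | bbbacaac => bbbabac
  | ccab => cbb
  | bbb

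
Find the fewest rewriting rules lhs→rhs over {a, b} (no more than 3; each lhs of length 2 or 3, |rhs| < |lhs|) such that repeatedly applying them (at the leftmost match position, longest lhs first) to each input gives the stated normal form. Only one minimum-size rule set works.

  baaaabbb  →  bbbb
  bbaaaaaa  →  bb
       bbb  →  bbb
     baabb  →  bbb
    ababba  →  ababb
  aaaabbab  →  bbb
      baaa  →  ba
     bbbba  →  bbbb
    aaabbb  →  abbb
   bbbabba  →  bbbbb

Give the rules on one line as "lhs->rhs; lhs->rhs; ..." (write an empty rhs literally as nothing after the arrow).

aa->; bba->bb

  | baaaabbb => baabbb => bbbb
  | bbaaaaaa => bbaaaaa => bbaaaa => bbaaa => bbaa => bba => bb
  | bbb
  | baabb => bbb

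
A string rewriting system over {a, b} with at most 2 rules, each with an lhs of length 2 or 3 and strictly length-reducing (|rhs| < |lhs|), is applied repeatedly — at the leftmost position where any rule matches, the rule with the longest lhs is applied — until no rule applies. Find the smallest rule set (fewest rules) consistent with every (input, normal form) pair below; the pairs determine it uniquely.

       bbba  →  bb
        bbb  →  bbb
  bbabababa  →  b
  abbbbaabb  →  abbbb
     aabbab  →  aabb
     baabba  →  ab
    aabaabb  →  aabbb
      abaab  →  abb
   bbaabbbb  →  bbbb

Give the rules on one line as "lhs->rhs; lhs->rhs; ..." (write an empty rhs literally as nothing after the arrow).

  | bbba => bb
  | bbb
  | bbabababa => bbababa => bbaba => bba => b
  | abbbbaabb => abbbabb => abbbb

aba->ab; ba->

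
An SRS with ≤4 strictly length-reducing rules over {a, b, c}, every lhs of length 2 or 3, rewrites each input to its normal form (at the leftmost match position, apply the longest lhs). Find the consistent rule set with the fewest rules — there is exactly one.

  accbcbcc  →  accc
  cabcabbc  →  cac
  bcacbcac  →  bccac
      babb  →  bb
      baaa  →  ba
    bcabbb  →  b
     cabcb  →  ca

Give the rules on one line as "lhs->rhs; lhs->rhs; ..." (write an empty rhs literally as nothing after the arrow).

aa->; ab->; cb->a

  | accbcbcc => acacbcc => acaacc => accc
  | cabcabbc => ccabbc => ccbc => cac
  | bcacbcac => bcaacac => bccac
  | babb => bb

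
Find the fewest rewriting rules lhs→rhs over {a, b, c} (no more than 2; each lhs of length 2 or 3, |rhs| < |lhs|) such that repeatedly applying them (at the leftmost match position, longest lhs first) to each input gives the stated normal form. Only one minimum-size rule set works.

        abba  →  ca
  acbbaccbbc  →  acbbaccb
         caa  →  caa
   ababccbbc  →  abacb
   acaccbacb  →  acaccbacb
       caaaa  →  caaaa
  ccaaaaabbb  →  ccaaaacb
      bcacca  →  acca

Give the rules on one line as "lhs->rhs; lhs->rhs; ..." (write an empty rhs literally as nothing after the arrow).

  | abba => ca
  | acbbaccbbc => acbbaccb
  | caa
  | ababccbbc => abacbbc => abacb

abb->c; bc->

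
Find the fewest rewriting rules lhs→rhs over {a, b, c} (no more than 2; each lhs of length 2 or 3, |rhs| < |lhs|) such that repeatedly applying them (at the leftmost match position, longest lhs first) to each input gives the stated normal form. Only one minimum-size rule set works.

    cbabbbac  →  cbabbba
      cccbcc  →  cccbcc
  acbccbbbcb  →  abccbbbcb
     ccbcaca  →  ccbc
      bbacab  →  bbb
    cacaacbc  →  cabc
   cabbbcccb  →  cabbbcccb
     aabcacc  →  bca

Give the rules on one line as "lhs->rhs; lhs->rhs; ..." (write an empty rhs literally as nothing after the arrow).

  | cbabbbac => cbabbba
  | cccbcc
  | acbccbbbcb => abccbbbcb
  | ccbcaca => ccbcaa => ccbc

aa->; ac->a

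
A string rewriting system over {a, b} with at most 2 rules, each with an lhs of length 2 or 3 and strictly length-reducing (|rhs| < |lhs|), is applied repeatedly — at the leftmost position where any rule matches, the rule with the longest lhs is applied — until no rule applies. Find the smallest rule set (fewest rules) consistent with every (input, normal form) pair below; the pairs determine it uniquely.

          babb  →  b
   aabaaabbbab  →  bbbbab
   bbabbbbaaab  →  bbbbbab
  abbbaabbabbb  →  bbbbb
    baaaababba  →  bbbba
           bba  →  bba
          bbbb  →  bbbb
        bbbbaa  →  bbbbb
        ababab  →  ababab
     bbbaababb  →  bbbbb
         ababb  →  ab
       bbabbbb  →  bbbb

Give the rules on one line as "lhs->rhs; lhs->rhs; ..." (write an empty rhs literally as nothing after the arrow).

  | babb => b
  | aabaaabbbab => bbaaabbbab => bbbabbbab => bbbbab
  | bbabbbbaaab => bbbbaaab => bbbbbab
  | abbbaabbabbb => baabbabbb => bbbbabbb => bbbbb

aa->b; abb->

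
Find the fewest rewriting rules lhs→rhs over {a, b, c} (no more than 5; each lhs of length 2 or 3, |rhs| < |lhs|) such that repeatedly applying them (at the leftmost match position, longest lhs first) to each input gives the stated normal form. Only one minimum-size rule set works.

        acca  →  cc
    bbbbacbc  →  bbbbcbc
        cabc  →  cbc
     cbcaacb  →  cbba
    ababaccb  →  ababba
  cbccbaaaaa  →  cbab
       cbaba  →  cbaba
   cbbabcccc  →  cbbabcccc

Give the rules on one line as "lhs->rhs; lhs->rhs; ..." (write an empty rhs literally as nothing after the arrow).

ac->c; baa->ab; ca->c; ccb->ba

  | acca => cca => cc
  | bbbbacbc => bbbbcbc
  | cabc => cbc
  | cbcaacb => cbcacb => cbccb => cbba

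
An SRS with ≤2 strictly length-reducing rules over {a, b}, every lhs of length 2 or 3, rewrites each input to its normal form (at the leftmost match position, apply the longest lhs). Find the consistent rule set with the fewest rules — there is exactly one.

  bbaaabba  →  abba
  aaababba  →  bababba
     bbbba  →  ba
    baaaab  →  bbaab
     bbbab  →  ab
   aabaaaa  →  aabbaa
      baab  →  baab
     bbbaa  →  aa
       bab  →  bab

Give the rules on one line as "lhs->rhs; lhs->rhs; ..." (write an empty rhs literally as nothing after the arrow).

aaa->ba; bbb->

  | bbaaabba => bbbabba => abba
  | aaababba => bababba
  | bbbba => ba
  | baaaab => bbaab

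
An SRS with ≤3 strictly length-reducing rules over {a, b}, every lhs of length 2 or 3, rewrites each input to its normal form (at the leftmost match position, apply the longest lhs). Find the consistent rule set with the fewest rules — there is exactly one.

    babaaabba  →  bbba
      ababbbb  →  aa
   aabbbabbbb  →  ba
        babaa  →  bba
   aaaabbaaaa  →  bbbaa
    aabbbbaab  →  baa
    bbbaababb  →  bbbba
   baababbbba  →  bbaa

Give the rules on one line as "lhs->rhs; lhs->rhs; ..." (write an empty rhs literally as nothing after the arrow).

  | babaaabba => baaaabba => bbaabba => bbaaba => bbaaa => bbba
  | ababbbb => aabbbb => aabbb => aabb => aab => aa
  | aabbbabbbb => aabbabbbb => aababbbb => aaabbbb => babbbb => babbb => babb => bab => ba
  | babaa => baaa => bba

aaa->ba; ab->a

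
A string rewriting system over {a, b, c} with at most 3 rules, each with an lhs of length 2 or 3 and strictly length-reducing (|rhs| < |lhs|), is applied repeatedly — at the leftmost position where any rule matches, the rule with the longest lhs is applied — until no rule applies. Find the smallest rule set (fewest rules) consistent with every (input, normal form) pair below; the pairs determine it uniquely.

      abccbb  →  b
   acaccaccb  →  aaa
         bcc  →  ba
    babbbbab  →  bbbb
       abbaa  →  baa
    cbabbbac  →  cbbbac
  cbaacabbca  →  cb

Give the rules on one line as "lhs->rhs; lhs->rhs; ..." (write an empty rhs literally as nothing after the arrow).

ab->; ca->; cc->a

  | abccbb => ccbb => abb => b
  | acaccaccb => accaccb => aaaccb => aaaab => aaa
  | bcc => ba
  | babbbbab => bbbbab => bbbb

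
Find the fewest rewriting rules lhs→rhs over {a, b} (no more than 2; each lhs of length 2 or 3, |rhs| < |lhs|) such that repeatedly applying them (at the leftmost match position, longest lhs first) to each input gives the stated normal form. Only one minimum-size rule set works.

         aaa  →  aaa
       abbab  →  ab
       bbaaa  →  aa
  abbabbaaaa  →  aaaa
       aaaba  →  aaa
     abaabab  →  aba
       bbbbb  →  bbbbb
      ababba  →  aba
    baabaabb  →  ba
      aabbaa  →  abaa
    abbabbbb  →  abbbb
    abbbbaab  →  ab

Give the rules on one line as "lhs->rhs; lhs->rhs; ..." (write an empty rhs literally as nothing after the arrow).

  | aaa
  | abbab => ab
  | bbaaa => aa
  | abbabbaaaa => abbaaaa => aaaa

aab->a; bba->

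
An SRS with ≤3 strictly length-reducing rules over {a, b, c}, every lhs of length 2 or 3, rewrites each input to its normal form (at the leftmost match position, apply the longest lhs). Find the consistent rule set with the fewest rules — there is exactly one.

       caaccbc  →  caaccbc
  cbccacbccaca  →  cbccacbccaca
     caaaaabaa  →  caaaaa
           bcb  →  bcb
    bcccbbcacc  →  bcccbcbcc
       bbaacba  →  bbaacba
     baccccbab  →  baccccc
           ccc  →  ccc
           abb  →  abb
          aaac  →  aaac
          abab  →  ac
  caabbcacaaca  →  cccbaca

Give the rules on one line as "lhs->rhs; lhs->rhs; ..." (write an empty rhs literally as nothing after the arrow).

aab->; bab->c; bca->cb

  | caaccbc
  | cbccacbccaca
  | caaaaabaa => caaaaa
  | bcb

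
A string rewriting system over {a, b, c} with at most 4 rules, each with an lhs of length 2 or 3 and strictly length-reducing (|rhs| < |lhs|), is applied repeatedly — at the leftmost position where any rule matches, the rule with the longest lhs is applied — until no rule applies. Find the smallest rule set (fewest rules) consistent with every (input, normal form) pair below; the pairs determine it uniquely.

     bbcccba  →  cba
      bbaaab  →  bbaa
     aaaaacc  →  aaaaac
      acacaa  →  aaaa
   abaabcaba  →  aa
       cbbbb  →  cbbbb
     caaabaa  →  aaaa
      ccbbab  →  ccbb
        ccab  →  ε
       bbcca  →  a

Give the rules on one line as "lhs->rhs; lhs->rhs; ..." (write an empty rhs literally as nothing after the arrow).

ab->; acc->ac; bc->; ca->a

  | bbcccba => bccba => cba
  | bbaaab => bbaa
  | aaaaacc => aaaaac
  | acacaa => aacaa => aaaa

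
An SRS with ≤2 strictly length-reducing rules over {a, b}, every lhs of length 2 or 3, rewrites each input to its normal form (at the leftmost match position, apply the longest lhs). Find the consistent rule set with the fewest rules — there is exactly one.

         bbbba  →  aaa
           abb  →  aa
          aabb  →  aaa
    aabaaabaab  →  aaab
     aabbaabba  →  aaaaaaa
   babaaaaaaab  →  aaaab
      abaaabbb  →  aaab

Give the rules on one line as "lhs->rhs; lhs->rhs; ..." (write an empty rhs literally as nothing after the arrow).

baa->; bb->a

  | bbbba => abba => aaa
  | abb => aa
  | aabb => aaa
  | aabaaabaab => aaabaab => aaab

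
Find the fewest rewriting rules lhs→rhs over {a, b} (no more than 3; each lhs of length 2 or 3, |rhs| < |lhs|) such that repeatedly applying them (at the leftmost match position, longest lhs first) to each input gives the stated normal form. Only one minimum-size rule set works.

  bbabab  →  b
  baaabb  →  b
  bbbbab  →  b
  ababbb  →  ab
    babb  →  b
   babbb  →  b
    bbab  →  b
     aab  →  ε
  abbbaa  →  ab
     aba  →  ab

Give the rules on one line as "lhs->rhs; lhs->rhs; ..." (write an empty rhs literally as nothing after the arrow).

  | bbabab => babab => bbab => bab => bb => b
  | baaabb => baabb => babb => bbb => bb => b
  | bbbbab => bbbab => bbab => bab => bb => b
  | ababbb => abbbb => abbb => abb => ab

aab->; ba->b; bb->b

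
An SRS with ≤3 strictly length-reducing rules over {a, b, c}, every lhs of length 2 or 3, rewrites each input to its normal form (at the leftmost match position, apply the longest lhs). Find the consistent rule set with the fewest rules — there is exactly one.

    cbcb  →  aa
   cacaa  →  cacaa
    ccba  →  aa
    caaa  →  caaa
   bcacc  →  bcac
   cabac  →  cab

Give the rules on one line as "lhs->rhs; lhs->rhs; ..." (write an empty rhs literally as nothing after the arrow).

bac->b; cb->a; cc->c

  | cbcb => acb => aa
  | cacaa
  | ccba => cba => aa
  | caaa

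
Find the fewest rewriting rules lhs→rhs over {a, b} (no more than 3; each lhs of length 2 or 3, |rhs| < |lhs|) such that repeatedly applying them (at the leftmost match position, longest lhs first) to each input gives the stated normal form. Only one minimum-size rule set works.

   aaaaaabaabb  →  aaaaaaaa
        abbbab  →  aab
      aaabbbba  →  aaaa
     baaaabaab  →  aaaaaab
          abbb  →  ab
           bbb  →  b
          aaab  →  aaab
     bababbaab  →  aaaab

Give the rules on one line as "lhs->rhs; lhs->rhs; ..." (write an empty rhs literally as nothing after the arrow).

ba->a; bb->

  | aaaaaabaabb => aaaaaaaabb => aaaaaaaa
  | abbbab => abab => aab
  | aaabbbba => aaabba => aaaa
  | baaaabaab => aaaabaab => aaaaaab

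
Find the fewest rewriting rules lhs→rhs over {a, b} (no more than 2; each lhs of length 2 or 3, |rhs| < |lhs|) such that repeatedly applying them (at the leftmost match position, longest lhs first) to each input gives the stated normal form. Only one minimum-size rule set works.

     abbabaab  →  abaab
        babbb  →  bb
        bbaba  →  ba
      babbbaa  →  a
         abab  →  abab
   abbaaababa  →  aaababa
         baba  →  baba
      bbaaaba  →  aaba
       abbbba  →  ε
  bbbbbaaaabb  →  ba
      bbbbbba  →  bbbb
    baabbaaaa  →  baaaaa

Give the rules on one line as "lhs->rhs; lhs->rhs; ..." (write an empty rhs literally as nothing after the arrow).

  | abbabaab => abaab
  | babbb => bb
  | bbaba => ba
  | babbbaa => bbaa => a

abb->; bba->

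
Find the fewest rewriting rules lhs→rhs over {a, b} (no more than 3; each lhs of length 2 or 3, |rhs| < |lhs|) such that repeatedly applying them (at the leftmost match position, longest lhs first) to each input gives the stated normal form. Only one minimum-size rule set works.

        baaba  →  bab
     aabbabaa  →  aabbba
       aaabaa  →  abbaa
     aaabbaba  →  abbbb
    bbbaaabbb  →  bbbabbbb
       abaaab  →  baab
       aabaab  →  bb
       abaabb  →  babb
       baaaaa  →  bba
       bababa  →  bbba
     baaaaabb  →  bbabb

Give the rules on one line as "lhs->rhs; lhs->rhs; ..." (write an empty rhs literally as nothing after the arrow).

  | baaba => bab
  | aabbabaa => aabbba
  | aaabaa => abbaa
  | aaabbaba => abbbaba => abbbb

aaa->ab; aba->b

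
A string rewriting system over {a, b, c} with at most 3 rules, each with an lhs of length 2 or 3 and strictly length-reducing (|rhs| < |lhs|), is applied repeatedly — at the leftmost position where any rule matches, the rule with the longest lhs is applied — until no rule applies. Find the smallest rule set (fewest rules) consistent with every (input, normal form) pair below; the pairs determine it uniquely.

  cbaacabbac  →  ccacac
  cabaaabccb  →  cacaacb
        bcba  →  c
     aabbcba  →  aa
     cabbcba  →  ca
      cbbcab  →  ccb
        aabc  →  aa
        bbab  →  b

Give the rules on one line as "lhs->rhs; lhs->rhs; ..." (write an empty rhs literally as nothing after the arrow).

  | cbaacabbac => ccacabbac => ccacabcc => ccacac
  | cabaaabccb => cacaabccb => cacaacb
  | bcba => ba => c
  | aabbcba => aabba => aabc => aa

ba->c; bc->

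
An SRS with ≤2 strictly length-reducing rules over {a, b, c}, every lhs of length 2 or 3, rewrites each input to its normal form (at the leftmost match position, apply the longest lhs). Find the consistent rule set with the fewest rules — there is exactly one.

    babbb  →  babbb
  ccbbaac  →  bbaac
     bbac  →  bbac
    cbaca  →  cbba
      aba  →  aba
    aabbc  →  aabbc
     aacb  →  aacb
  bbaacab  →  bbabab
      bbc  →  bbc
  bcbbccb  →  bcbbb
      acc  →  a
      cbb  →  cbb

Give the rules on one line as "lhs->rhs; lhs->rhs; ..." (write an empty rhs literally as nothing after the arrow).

aca->ba; cc->

  | babbb
  | ccbbaac => bbaac
  | bbac
  | cbaca => cbba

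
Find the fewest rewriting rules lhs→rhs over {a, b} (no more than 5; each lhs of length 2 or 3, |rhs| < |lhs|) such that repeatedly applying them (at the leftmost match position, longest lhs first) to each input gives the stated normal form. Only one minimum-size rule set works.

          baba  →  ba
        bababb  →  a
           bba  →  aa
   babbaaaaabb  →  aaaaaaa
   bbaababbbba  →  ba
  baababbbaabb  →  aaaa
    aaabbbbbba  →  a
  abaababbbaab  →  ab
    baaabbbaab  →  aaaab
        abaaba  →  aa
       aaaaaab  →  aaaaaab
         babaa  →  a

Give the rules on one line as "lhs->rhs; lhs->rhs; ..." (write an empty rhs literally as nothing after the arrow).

  | baba => bbb => ba
  | bababb => bbbbb => babb => baa => a
  | bba => aa
  | babbaaaaabb => baaaaaaabb => aaaaaabb => aaaaaaa

aba->bb; baa->a; bb->a; bbb->ba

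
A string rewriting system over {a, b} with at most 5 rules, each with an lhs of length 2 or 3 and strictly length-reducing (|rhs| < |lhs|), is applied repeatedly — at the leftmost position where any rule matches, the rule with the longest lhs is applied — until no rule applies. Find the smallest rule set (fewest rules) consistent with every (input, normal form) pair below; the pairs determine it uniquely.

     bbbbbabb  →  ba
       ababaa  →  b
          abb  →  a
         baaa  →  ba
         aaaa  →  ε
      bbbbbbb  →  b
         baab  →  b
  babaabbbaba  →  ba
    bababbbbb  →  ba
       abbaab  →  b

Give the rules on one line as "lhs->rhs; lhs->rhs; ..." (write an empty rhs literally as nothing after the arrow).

aa->; ab->a; aba->ba; bb->b

  | bbbbbabb => bbbbabb => bbbabb => bbabb => babb => bab => ba
  | ababaa => babaa => bbaa => baa => b
  | abb => ab => a
  | baaa => ba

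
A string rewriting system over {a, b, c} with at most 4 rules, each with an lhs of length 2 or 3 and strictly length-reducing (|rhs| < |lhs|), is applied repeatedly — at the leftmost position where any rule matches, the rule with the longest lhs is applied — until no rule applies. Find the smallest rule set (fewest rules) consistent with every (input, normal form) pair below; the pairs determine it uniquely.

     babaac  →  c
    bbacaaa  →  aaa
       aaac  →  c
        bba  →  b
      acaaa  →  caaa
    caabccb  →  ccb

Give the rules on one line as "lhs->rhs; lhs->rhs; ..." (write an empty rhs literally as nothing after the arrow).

ac->c; ba->; bc->

  | babaac => baac => ac => c
  | bbacaaa => bcaaa => aaa
  | aaac => aac => ac => c
  | bba => b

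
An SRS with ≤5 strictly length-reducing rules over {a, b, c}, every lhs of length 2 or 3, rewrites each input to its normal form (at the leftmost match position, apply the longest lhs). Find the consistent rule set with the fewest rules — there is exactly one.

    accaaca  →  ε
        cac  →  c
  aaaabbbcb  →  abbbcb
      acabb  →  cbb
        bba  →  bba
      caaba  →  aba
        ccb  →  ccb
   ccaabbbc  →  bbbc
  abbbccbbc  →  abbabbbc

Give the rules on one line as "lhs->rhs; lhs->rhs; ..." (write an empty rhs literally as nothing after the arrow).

  | accaaca => acaaca => aaaca => caca => ca => ε
  | cac => c
  | aaaabbbcb => caabbbcb => abbbcb
  | acabb => aabb => cbb

aa->c; ac->a; bcc->ab; ca->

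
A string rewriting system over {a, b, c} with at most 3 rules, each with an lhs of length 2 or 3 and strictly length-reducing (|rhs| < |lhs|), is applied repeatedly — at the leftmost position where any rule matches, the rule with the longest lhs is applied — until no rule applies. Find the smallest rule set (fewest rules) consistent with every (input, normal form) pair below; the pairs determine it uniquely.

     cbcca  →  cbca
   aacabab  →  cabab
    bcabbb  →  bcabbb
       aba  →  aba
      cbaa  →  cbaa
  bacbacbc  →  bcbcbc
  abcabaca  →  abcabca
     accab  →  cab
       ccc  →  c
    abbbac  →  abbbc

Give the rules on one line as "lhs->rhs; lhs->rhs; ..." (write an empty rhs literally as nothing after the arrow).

ac->c; cc->c

  | cbcca => cbca
  | aacabab => acabab => cabab
  | bcabbb
  | aba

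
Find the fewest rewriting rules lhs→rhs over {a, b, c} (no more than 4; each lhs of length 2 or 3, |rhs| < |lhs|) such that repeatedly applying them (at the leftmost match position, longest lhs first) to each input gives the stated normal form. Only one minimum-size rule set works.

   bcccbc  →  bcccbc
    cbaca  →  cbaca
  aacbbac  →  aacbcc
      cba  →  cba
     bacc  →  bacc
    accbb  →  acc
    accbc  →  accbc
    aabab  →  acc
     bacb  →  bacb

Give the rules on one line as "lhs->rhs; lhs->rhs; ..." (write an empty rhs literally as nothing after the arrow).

ab->c; bb->; bba->bc

  | bcccbc
  | cbaca
  | aacbbac => aacbcc
  | cba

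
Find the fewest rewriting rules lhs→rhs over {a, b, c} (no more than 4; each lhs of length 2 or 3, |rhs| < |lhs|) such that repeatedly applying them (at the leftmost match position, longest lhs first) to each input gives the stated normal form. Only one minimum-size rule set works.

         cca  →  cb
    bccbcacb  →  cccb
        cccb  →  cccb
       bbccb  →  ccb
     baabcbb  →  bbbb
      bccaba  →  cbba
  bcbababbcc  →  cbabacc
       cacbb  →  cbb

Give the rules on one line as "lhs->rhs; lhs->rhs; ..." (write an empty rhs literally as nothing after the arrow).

aac->b; bc->c; ca->b

  | cca => cb
  | bccbcacb => ccbcacb => cccacb => ccbcb => cccb
  | cccb
  | bbccb => bccb => ccb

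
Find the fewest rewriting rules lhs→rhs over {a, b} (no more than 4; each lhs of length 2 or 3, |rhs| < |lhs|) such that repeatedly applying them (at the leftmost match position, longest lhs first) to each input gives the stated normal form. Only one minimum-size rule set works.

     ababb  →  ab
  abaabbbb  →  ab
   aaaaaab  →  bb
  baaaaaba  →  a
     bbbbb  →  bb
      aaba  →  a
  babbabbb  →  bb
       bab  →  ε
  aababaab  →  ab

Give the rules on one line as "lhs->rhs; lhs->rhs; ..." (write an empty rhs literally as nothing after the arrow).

aaa->bb; aab->; bab->; bbb->

  | ababb => ab
  | abaabbbb => abbbb => ab
  | aaaaaab => bbaaab => bbbbb => bb
  | baaaaaba => bbbaaba => aaba => a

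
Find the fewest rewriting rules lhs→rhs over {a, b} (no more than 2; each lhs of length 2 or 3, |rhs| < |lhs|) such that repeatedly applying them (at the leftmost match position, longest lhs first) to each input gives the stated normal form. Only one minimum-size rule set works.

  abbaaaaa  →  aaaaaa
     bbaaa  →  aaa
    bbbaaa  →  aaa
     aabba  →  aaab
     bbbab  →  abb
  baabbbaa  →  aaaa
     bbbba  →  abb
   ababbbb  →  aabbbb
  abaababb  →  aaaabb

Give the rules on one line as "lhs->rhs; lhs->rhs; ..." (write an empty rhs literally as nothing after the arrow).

  | abbaaaaa => aabaaaa => aaaaaa
  | bbaaa => abaa => aaa
  | bbbaaa => babaa => abaa => aaa
  | aabba => aaab

ba->a; bba->ab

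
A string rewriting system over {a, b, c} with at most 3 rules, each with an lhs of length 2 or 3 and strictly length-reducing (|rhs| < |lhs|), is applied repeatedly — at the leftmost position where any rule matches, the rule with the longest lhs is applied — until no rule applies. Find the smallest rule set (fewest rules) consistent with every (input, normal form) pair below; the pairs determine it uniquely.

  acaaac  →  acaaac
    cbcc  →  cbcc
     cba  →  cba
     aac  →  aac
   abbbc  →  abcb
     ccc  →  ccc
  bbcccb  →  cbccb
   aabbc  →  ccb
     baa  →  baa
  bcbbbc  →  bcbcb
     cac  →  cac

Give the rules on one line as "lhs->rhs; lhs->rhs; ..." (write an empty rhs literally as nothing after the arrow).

aab->cb; bbc->cb

  | acaaac
  | cbcc
  | cba
  | aac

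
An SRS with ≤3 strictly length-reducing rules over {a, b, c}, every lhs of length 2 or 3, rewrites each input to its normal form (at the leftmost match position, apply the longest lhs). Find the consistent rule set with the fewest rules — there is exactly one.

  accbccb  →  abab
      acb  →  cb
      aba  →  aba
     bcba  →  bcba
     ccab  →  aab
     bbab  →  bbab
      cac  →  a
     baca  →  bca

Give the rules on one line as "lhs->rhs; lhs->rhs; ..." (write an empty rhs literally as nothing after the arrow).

ac->c; cc->a

  | accbccb => ccbccb => abccb => abab
  | acb => cb
  | aba
  | bcba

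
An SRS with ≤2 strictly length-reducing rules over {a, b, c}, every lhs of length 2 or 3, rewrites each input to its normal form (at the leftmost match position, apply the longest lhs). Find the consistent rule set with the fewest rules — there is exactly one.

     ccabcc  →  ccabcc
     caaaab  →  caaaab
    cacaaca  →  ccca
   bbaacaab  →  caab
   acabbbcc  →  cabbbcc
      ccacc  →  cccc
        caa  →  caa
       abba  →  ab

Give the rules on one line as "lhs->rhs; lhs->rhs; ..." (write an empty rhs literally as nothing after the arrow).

  | ccabcc
  | caaaab
  | cacaaca => ccaaca => ccaca => ccca
  | bbaacaab => bacaab => caab

ac->c; ba->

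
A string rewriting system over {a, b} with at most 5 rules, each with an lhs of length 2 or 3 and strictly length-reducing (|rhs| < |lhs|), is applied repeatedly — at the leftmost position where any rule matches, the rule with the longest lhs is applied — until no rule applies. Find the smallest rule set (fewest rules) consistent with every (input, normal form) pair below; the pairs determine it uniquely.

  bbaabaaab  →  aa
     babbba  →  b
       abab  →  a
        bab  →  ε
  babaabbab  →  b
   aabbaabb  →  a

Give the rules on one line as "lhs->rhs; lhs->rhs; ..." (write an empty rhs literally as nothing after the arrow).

  | bbaabaaab => aabaaab => aabaab => aabab => aabb => aa
  | babbba => bbbba => ba => b
  | abab => abb => a
  | bab => bb => ε

aaa->; ba->b; bb->; bbb->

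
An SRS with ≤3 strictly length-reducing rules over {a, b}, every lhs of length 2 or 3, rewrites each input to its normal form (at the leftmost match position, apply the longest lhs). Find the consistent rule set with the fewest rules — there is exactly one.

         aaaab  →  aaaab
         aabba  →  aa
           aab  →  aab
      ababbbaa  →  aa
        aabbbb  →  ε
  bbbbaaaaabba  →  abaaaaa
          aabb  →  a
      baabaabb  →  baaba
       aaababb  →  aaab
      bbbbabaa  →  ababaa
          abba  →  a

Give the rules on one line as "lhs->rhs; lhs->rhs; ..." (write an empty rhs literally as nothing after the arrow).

  | aaaab
  | aabba => aa
  | aab
  | ababbbaa => abbaa => aa

abb->; bbb->a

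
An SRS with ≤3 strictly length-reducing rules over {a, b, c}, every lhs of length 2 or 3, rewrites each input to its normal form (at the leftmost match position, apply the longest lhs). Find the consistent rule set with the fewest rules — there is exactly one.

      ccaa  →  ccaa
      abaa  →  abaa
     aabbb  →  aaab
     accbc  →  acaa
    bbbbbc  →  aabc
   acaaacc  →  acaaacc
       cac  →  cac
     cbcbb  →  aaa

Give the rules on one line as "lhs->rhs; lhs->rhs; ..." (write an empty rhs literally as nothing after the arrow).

  | ccaa
  | abaa
  | aabbb => aaab
  | accbc => acaa

bb->a; cbc->aa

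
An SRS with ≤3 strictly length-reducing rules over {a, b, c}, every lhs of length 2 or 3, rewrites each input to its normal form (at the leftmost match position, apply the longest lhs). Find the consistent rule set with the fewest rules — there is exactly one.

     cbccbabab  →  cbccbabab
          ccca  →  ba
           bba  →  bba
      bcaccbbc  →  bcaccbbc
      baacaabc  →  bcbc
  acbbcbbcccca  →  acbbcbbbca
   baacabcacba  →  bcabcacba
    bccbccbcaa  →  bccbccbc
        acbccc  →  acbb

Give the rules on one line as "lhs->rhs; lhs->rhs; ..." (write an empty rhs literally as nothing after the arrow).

aa->; ccc->b

  | cbccbabab
  | ccca => ba
  | bba
  | bcaccbbc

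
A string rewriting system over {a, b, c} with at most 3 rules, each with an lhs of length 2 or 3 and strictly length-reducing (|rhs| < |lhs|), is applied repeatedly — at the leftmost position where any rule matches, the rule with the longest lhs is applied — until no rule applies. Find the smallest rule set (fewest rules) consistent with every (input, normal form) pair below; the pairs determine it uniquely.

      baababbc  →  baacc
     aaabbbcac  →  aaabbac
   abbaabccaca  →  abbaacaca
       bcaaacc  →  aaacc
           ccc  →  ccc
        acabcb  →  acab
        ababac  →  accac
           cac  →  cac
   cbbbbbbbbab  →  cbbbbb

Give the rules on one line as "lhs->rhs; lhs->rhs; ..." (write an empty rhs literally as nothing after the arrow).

bab->cc; bc->

  | baababbc => baaccbc => baacc
  | aaabbbcac => aaabbac
  | abbaabccaca => abbaacaca
  | bcaaacc => aaacc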